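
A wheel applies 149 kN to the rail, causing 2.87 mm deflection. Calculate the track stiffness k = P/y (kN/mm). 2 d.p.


Track stiffness k = P / y
k = 149 / 2.87
k = 51.92 kN/mm

51.92


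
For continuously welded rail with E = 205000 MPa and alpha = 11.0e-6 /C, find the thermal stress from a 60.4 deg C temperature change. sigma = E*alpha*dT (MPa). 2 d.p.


sigma = E * alpha * dT
sigma = 205000 * 11.0e-6 * 60.4
sigma = 2.255 * 60.4
sigma = 136.20 MPa

136.20


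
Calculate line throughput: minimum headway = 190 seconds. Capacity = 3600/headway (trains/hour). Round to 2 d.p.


Capacity = 3600 / headway
Capacity = 3600 / 190
Capacity = 18.95 trains/hour

18.95


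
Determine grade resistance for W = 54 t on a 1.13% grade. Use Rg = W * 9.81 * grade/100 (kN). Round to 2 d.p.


Rg = W * 9.81 * grade / 100
Rg = 54 * 9.81 * 1.13 / 100
Rg = 529.74 * 0.0113
Rg = 5.99 kN

5.99


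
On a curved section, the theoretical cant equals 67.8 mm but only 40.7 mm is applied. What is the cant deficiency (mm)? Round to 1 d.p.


Cant deficiency = equilibrium cant - actual cant
CD = 67.8 - 40.7
CD = 27.1 mm

27.1


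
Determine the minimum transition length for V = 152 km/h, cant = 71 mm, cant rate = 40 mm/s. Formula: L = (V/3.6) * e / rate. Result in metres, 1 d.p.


Convert speed: V = 152 / 3.6 = 42.2222 m/s
L = 42.2222 * 71 / 40
L = 2997.7778 / 40
L = 74.9 m

74.9


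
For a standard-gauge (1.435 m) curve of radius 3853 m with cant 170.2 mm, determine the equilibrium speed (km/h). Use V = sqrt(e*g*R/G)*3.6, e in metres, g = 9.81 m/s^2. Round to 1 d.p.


Convert cant: e = 170.2 mm = 0.1702 m
V_ms = sqrt(0.1702 * 9.81 * 3853 / 1.435)
V_ms = sqrt(4483.071558) = 66.9557 m/s
V = 66.9557 * 3.6 = 241.0 km/h

241.0


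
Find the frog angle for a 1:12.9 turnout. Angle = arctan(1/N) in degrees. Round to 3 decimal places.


1/N = 1/12.9 = 0.077519
angle = arctan(0.077519) = 0.077365 rad
angle = 0.077365 * 180/pi = 4.433 degrees

4.433


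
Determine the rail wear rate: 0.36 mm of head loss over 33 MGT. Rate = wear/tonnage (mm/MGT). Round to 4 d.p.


Wear rate = total wear / cumulative tonnage
Rate = 0.36 / 33
Rate = 0.0109 mm/MGT

0.0109


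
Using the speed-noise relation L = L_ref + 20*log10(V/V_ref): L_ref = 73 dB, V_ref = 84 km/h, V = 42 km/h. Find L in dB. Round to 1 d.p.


V/V_ref = 42 / 84 = 0.5
log10(0.5) = -0.30103
20 * -0.30103 = -6.0206
L = 73 + -6.0206 = 67.0 dB

67.0


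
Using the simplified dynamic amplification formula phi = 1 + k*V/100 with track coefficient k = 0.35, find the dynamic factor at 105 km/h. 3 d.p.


phi = 1 + k * V / 100
phi = 1 + 0.35 * 105 / 100
phi = 1 + 0.3675
phi = 1.368

1.368


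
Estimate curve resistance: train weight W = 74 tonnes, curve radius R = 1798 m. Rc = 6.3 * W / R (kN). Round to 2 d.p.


Rc = 6.3 * W / R
Rc = 6.3 * 74 / 1798
Rc = 466.2 / 1798
Rc = 0.26 kN

0.26


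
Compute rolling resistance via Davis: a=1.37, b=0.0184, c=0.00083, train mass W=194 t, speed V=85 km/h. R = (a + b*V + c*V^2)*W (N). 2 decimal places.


b*V = 0.0184 * 85 = 1.564
c*V^2 = 0.00083 * 7225 = 5.99675
R_per_t = 1.37 + 1.564 + 5.99675 = 8.93075 N/t
R_total = 8.93075 * 194 = 1732.57 N

1732.57


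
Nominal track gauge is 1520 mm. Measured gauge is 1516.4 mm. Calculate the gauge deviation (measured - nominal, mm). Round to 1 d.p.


Deviation = measured - nominal
Deviation = 1516.4 - 1520
Deviation = -3.6 mm

-3.6


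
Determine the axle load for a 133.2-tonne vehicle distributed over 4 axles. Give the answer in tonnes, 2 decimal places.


Load per axle = total weight / number of axles
Load = 133.2 / 4
Load = 33.30 tonnes

33.30


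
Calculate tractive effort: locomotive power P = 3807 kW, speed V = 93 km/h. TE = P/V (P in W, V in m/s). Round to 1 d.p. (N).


Convert: P = 3807 kW = 3807000 W
V = 93 / 3.6 = 25.8333 m/s
TE = 3807000 / 25.8333
TE = 147367.7 N

147367.7


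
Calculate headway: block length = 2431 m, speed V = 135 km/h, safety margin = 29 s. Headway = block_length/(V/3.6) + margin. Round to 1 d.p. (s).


V = 135 / 3.6 = 37.5 m/s
Block traversal time = 2431 / 37.5 = 64.8267 s
Headway = 64.8267 + 29
Headway = 93.8 s

93.8


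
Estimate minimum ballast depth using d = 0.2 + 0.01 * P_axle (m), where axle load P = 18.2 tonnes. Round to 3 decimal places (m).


d = 0.2 + 0.01 * 18.2
d = 0.2 + 0.182
d = 0.382 m

0.382


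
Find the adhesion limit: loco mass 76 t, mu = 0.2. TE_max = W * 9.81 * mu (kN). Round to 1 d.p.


TE_max = W * g * mu
TE_max = 76 * 9.81 * 0.2
TE_max = 745.56 * 0.2
TE_max = 149.1 kN

149.1


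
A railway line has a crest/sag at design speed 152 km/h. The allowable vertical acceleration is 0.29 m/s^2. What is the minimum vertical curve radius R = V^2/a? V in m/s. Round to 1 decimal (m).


Convert speed: V = 152 / 3.6 = 42.2222 m/s
V^2 = 1782.716 m^2/s^2
R_v = 1782.716 / 0.29
R_v = 6147.3 m

6147.3


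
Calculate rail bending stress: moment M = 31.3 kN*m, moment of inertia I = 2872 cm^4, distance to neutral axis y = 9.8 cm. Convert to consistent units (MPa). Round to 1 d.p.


Convert units:
M = 31.3 kN*m = 31300000 N*mm
y = 9.8 cm = 98 mm
I = 2872 cm^4 = 28720000 mm^4
sigma = 31300000 * 98 / 28720000
sigma = 106.8 MPa

106.8


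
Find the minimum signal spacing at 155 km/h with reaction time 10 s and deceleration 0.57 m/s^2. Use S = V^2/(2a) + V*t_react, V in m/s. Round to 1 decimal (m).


V = 155 / 3.6 = 43.0556 m/s
Braking distance = 43.0556^2 / (2*0.57) = 1626.1236 m
Sighting distance = 43.0556 * 10 = 430.5556 m
S = 1626.1236 + 430.5556 = 2056.7 m

2056.7


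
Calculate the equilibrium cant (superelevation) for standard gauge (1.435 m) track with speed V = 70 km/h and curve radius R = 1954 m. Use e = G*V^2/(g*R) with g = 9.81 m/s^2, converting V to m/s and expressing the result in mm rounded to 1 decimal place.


Convert speed: V = 70 / 3.6 = 19.4444 m/s
Apply formula: e = 1.435 * 19.4444^2 / (9.81 * 1954)
e = 1.435 * 378.0864 / 19168.74
e = 0.028304 m = 28.3 mm

28.3


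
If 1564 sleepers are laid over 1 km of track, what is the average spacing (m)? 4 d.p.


Spacing = 1000 m / number of sleepers
Spacing = 1000 / 1564
Spacing = 0.6394 m

0.6394


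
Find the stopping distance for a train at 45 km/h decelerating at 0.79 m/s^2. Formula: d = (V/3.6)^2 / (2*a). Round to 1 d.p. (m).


Convert speed: V = 45 / 3.6 = 12.5 m/s
V^2 = 156.25
d = 156.25 / (2 * 0.79)
d = 156.25 / 1.58
d = 98.9 m

98.9


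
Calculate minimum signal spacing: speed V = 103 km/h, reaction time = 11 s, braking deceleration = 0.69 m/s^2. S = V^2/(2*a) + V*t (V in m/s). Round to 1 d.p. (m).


V = 103 / 3.6 = 28.6111 m/s
Braking distance = 28.6111^2 / (2*0.69) = 593.1853 m
Sighting distance = 28.6111 * 11 = 314.7222 m
S = 593.1853 + 314.7222 = 907.9 m

907.9


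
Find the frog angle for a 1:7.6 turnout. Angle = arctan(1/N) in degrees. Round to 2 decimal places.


1/N = 1/7.6 = 0.131579
angle = arctan(0.131579) = 0.130827 rad
angle = 0.130827 * 180/pi = 7.50 degrees

7.50


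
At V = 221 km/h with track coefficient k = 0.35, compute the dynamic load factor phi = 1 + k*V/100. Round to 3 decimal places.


phi = 1 + k * V / 100
phi = 1 + 0.35 * 221 / 100
phi = 1 + 0.7735
phi = 1.774

1.774


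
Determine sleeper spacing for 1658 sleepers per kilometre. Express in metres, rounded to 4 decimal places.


Spacing = 1000 m / number of sleepers
Spacing = 1000 / 1658
Spacing = 0.6031 m

0.6031


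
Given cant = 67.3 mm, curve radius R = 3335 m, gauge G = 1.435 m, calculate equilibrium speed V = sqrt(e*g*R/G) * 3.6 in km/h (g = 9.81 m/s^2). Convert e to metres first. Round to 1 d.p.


Convert cant: e = 67.3 mm = 0.0673 m
V_ms = sqrt(0.0673 * 9.81 * 3335 / 1.435)
V_ms = sqrt(1534.362617) = 39.1709 m/s
V = 39.1709 * 3.6 = 141.0 km/h

141.0


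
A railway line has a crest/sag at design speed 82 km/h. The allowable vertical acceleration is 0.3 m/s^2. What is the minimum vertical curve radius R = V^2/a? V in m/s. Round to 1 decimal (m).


Convert speed: V = 82 / 3.6 = 22.7778 m/s
V^2 = 518.8272 m^2/s^2
R_v = 518.8272 / 0.3
R_v = 1729.4 m

1729.4


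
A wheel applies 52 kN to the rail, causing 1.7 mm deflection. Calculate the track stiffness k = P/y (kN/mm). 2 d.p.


Track stiffness k = P / y
k = 52 / 1.7
k = 30.59 kN/mm

30.59


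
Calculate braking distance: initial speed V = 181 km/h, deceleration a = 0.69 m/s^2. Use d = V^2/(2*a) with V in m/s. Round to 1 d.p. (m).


Convert speed: V = 181 / 3.6 = 50.2778 m/s
V^2 = 2527.8549
d = 2527.8549 / (2 * 0.69)
d = 2527.8549 / 1.38
d = 1831.8 m

1831.8


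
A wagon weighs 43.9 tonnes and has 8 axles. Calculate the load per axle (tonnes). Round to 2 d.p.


Load per axle = total weight / number of axles
Load = 43.9 / 8
Load = 5.49 tonnes

5.49


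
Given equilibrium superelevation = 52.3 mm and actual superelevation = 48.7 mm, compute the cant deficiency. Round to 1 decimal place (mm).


Cant deficiency = equilibrium cant - actual cant
CD = 52.3 - 48.7
CD = 3.6 mm

3.6


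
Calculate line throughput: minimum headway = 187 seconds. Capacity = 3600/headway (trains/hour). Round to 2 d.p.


Capacity = 3600 / headway
Capacity = 3600 / 187
Capacity = 19.25 trains/hour

19.25


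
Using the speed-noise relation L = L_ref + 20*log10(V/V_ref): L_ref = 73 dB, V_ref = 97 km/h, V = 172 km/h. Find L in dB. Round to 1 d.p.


V/V_ref = 172 / 97 = 1.773196
log10(1.773196) = 0.248757
20 * 0.248757 = 4.9751
L = 73 + 4.9751 = 78.0 dB

78.0


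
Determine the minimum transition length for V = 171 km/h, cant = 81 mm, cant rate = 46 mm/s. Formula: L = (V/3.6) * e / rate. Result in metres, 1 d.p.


Convert speed: V = 171 / 3.6 = 47.5 m/s
L = 47.5 * 81 / 46
L = 3847.5 / 46
L = 83.6 m

83.6


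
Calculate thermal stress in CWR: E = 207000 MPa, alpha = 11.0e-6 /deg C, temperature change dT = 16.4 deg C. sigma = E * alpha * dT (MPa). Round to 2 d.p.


sigma = E * alpha * dT
sigma = 207000 * 11.0e-6 * 16.4
sigma = 2.277 * 16.4
sigma = 37.34 MPa

37.34


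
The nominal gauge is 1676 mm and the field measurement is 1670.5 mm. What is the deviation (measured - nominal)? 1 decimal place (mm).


Deviation = measured - nominal
Deviation = 1670.5 - 1676
Deviation = -5.5 mm

-5.5


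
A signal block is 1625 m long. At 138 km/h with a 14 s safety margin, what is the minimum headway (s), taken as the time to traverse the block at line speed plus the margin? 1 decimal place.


V = 138 / 3.6 = 38.3333 m/s
Block traversal time = 1625 / 38.3333 = 42.3913 s
Headway = 42.3913 + 14
Headway = 56.4 s

56.4


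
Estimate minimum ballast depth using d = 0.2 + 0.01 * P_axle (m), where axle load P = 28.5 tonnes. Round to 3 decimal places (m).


d = 0.2 + 0.01 * 28.5
d = 0.2 + 0.285
d = 0.485 m

0.485


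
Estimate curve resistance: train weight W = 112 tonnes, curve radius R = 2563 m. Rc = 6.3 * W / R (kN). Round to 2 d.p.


Rc = 6.3 * W / R
Rc = 6.3 * 112 / 2563
Rc = 705.6 / 2563
Rc = 0.28 kN

0.28


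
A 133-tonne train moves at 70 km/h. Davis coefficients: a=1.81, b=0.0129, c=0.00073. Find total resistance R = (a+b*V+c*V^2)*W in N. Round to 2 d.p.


b*V = 0.0129 * 70 = 0.903
c*V^2 = 0.00073 * 4900 = 3.577
R_per_t = 1.81 + 0.903 + 3.577 = 6.29 N/t
R_total = 6.29 * 133 = 836.57 N

836.57


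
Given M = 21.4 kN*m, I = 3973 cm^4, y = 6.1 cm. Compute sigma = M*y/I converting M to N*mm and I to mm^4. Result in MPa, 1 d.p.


Convert units:
M = 21.4 kN*m = 21400000 N*mm
y = 6.1 cm = 61 mm
I = 3973 cm^4 = 39730000 mm^4
sigma = 21400000 * 61 / 39730000
sigma = 32.9 MPa

32.9


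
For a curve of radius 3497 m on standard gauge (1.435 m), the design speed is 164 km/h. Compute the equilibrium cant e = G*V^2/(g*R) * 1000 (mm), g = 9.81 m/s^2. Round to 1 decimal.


Convert speed: V = 164 / 3.6 = 45.5556 m/s
Apply formula: e = 1.435 * 45.5556^2 / (9.81 * 3497)
e = 1.435 * 2075.3086 / 34305.57
e = 0.08681 m = 86.8 mm

86.8


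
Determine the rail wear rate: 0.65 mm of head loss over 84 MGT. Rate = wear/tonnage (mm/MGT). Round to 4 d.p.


Wear rate = total wear / cumulative tonnage
Rate = 0.65 / 84
Rate = 0.0077 mm/MGT

0.0077


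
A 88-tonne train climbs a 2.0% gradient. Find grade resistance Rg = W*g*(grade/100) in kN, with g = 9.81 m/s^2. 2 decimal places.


Rg = W * 9.81 * grade / 100
Rg = 88 * 9.81 * 2.0 / 100
Rg = 863.28 * 0.02
Rg = 17.27 kN

17.27


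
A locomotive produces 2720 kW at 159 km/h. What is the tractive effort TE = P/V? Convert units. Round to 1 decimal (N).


Convert: P = 2720 kW = 2720000 W
V = 159 / 3.6 = 44.1667 m/s
TE = 2720000 / 44.1667
TE = 61584.9 N

61584.9


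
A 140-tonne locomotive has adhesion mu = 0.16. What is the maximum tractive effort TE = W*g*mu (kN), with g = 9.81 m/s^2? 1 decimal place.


TE_max = W * g * mu
TE_max = 140 * 9.81 * 0.16
TE_max = 1373.4 * 0.16
TE_max = 219.7 kN

219.7


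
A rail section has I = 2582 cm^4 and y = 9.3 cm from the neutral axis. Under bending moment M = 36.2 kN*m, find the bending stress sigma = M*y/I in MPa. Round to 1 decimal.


Convert units:
M = 36.2 kN*m = 36200000 N*mm
y = 9.3 cm = 93 mm
I = 2582 cm^4 = 25820000 mm^4
sigma = 36200000 * 93 / 25820000
sigma = 130.4 MPa

130.4


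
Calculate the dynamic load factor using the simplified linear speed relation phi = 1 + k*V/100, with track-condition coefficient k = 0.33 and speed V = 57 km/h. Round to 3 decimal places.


phi = 1 + k * V / 100
phi = 1 + 0.33 * 57 / 100
phi = 1 + 0.1881
phi = 1.188

1.188


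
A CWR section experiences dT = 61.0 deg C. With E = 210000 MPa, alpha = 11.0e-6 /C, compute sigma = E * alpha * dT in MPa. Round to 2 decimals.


sigma = E * alpha * dT
sigma = 210000 * 11.0e-6 * 61.0
sigma = 2.31 * 61.0
sigma = 140.91 MPa

140.91


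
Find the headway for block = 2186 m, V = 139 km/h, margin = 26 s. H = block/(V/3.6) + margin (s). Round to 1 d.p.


V = 139 / 3.6 = 38.6111 m/s
Block traversal time = 2186 / 38.6111 = 56.6158 s
Headway = 56.6158 + 26
Headway = 82.6 s

82.6


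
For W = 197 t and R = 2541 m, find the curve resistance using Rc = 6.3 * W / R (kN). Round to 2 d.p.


Rc = 6.3 * W / R
Rc = 6.3 * 197 / 2541
Rc = 1241.1 / 2541
Rc = 0.49 kN

0.49


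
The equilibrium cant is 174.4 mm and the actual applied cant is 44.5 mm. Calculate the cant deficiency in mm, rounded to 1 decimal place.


Cant deficiency = equilibrium cant - actual cant
CD = 174.4 - 44.5
CD = 129.9 mm

129.9


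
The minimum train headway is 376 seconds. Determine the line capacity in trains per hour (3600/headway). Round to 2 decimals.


Capacity = 3600 / headway
Capacity = 3600 / 376
Capacity = 9.57 trains/hour

9.57


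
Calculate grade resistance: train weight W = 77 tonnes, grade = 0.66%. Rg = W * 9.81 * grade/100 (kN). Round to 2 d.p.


Rg = W * 9.81 * grade / 100
Rg = 77 * 9.81 * 0.66 / 100
Rg = 755.37 * 0.0066
Rg = 4.99 kN

4.99


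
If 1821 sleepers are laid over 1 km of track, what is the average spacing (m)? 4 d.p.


Spacing = 1000 m / number of sleepers
Spacing = 1000 / 1821
Spacing = 0.5491 m

0.5491


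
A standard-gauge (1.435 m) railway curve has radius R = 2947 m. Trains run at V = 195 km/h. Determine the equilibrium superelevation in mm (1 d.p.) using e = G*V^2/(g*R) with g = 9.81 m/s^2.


Convert speed: V = 195 / 3.6 = 54.1667 m/s
Apply formula: e = 1.435 * 54.1667^2 / (9.81 * 2947)
e = 1.435 * 2934.0278 / 28910.07
e = 0.145635 m = 145.6 mm

145.6


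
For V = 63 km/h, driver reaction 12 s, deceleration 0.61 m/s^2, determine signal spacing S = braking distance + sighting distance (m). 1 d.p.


V = 63 / 3.6 = 17.5 m/s
Braking distance = 17.5^2 / (2*0.61) = 251.0246 m
Sighting distance = 17.5 * 12 = 210.0 m
S = 251.0246 + 210.0 = 461.0 m

461.0


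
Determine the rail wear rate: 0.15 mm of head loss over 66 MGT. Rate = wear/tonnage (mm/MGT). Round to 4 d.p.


Wear rate = total wear / cumulative tonnage
Rate = 0.15 / 66
Rate = 0.0023 mm/MGT

0.0023


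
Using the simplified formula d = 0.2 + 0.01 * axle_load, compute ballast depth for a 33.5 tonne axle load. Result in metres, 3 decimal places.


d = 0.2 + 0.01 * 33.5
d = 0.2 + 0.335
d = 0.535 m

0.535


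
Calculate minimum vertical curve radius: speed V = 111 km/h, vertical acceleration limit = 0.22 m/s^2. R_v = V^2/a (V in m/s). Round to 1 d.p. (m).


Convert speed: V = 111 / 3.6 = 30.8333 m/s
V^2 = 950.6944 m^2/s^2
R_v = 950.6944 / 0.22
R_v = 4321.3 m

4321.3


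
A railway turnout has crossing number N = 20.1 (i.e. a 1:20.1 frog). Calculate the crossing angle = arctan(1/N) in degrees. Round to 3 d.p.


1/N = 1/20.1 = 0.049751
angle = arctan(0.049751) = 0.04971 rad
angle = 0.04971 * 180/pi = 2.848 degrees

2.848


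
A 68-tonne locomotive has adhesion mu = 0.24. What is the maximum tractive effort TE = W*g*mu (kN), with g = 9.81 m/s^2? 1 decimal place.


TE_max = W * g * mu
TE_max = 68 * 9.81 * 0.24
TE_max = 667.08 * 0.24
TE_max = 160.1 kN

160.1


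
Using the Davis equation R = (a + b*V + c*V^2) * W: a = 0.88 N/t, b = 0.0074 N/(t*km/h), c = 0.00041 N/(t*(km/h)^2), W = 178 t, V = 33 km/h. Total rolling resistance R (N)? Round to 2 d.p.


b*V = 0.0074 * 33 = 0.2442
c*V^2 = 0.00041 * 1089 = 0.44649
R_per_t = 0.88 + 0.2442 + 0.44649 = 1.57069 N/t
R_total = 1.57069 * 178 = 279.58 N

279.58


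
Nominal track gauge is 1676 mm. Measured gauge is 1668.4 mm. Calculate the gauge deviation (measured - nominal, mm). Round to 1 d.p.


Deviation = measured - nominal
Deviation = 1668.4 - 1676
Deviation = -7.6 mm

-7.6


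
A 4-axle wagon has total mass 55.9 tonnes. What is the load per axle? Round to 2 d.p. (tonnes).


Load per axle = total weight / number of axles
Load = 55.9 / 4
Load = 13.98 tonnes

13.98


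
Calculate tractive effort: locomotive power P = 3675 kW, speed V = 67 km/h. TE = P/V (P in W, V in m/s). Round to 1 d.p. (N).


Convert: P = 3675 kW = 3675000 W
V = 67 / 3.6 = 18.6111 m/s
TE = 3675000 / 18.6111
TE = 197462.7 N

197462.7


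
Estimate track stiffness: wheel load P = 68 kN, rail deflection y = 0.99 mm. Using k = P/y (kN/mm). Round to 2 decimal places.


Track stiffness k = P / y
k = 68 / 0.99
k = 68.69 kN/mm

68.69


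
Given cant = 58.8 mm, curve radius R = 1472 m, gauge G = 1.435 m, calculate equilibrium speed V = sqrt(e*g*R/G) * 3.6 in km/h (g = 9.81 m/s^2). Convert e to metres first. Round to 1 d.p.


Convert cant: e = 58.8 mm = 0.0588 m
V_ms = sqrt(0.0588 * 9.81 * 1472 / 1.435)
V_ms = sqrt(591.700917) = 24.3249 m/s
V = 24.3249 * 3.6 = 87.6 km/h

87.6


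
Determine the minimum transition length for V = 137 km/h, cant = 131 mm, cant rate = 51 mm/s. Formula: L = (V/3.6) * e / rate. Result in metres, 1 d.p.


Convert speed: V = 137 / 3.6 = 38.0556 m/s
L = 38.0556 * 131 / 51
L = 4985.2778 / 51
L = 97.8 m

97.8


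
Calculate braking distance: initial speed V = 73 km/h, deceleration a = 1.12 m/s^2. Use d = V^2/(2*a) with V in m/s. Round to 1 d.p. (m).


Convert speed: V = 73 / 3.6 = 20.2778 m/s
V^2 = 411.1883
d = 411.1883 / (2 * 1.12)
d = 411.1883 / 2.24
d = 183.6 m

183.6


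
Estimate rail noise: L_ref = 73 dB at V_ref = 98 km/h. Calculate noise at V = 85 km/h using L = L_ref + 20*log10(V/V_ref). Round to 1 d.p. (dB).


V/V_ref = 85 / 98 = 0.867347
log10(0.867347) = -0.061807
20 * -0.061807 = -1.2361
L = 73 + -1.2361 = 71.8 dB

71.8


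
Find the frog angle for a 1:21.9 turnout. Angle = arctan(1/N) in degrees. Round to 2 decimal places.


1/N = 1/21.9 = 0.045662
angle = arctan(0.045662) = 0.04563 rad
angle = 0.04563 * 180/pi = 2.61 degrees

2.61


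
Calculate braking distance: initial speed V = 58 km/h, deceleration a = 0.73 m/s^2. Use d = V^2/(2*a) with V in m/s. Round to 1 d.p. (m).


Convert speed: V = 58 / 3.6 = 16.1111 m/s
V^2 = 259.5679
d = 259.5679 / (2 * 0.73)
d = 259.5679 / 1.46
d = 177.8 m

177.8


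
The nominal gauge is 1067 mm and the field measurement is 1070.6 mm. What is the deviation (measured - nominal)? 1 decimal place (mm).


Deviation = measured - nominal
Deviation = 1070.6 - 1067
Deviation = 3.6 mm

3.6


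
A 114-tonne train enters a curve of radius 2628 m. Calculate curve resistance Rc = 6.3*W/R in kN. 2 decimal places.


Rc = 6.3 * W / R
Rc = 6.3 * 114 / 2628
Rc = 718.2 / 2628
Rc = 0.27 kN

0.27


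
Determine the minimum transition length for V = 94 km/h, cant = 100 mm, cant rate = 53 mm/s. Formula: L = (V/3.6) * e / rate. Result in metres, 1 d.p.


Convert speed: V = 94 / 3.6 = 26.1111 m/s
L = 26.1111 * 100 / 53
L = 2611.1111 / 53
L = 49.3 m

49.3


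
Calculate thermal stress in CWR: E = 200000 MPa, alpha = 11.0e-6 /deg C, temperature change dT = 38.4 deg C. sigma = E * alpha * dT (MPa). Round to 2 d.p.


sigma = E * alpha * dT
sigma = 200000 * 11.0e-6 * 38.4
sigma = 2.2 * 38.4
sigma = 84.48 MPa

84.48


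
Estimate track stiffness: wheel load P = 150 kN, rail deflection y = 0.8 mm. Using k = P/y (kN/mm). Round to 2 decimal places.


Track stiffness k = P / y
k = 150 / 0.8
k = 187.50 kN/mm

187.50


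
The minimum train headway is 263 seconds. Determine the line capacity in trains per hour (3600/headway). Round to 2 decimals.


Capacity = 3600 / headway
Capacity = 3600 / 263
Capacity = 13.69 trains/hour

13.69


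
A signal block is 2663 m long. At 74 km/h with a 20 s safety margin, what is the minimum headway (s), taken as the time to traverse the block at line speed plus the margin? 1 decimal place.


V = 74 / 3.6 = 20.5556 m/s
Block traversal time = 2663 / 20.5556 = 129.5514 s
Headway = 129.5514 + 20
Headway = 149.6 s

149.6


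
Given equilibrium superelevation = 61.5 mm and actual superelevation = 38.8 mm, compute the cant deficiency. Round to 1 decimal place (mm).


Cant deficiency = equilibrium cant - actual cant
CD = 61.5 - 38.8
CD = 22.7 mm

22.7


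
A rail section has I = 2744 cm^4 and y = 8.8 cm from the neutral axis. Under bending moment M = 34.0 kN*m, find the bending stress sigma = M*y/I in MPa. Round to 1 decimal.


Convert units:
M = 34.0 kN*m = 34000000 N*mm
y = 8.8 cm = 88 mm
I = 2744 cm^4 = 27440000 mm^4
sigma = 34000000 * 88 / 27440000
sigma = 109.0 MPa

109.0


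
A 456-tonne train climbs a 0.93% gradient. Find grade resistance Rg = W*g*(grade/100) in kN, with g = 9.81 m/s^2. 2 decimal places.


Rg = W * 9.81 * grade / 100
Rg = 456 * 9.81 * 0.93 / 100
Rg = 4473.36 * 0.0093
Rg = 41.60 kN

41.60


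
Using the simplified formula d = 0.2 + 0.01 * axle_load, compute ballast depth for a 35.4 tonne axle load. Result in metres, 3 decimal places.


d = 0.2 + 0.01 * 35.4
d = 0.2 + 0.354
d = 0.554 m

0.554


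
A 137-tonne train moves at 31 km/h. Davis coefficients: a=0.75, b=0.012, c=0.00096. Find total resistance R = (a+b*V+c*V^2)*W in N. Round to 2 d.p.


b*V = 0.012 * 31 = 0.372
c*V^2 = 0.00096 * 961 = 0.92256
R_per_t = 0.75 + 0.372 + 0.92256 = 2.04456 N/t
R_total = 2.04456 * 137 = 280.10 N

280.10


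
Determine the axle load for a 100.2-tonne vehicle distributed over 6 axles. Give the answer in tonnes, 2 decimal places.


Load per axle = total weight / number of axles
Load = 100.2 / 6
Load = 16.70 tonnes

16.70


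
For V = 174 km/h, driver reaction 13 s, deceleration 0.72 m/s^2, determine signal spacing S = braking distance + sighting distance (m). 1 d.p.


V = 174 / 3.6 = 48.3333 m/s
Braking distance = 48.3333^2 / (2*0.72) = 1622.2994 m
Sighting distance = 48.3333 * 13 = 628.3333 m
S = 1622.2994 + 628.3333 = 2250.6 m

2250.6


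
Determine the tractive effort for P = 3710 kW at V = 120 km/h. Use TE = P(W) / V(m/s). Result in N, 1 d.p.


Convert: P = 3710 kW = 3710000 W
V = 120 / 3.6 = 33.3333 m/s
TE = 3710000 / 33.3333
TE = 111300.0 N

111300.0


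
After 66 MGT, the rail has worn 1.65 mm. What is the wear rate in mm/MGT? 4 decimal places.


Wear rate = total wear / cumulative tonnage
Rate = 1.65 / 66
Rate = 0.0250 mm/MGT

0.0250


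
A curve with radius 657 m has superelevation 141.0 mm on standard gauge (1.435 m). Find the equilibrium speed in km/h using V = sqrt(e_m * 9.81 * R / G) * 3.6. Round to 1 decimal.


Convert cant: e = 141.0 mm = 0.1410 m
V_ms = sqrt(0.1410 * 9.81 * 657 / 1.435)
V_ms = sqrt(633.288481) = 25.1652 m/s
V = 25.1652 * 3.6 = 90.6 km/h

90.6


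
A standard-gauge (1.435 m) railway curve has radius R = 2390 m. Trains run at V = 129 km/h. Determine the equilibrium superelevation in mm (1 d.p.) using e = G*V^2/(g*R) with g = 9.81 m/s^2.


Convert speed: V = 129 / 3.6 = 35.8333 m/s
Apply formula: e = 1.435 * 35.8333^2 / (9.81 * 2390)
e = 1.435 * 1284.0278 / 23445.9
e = 0.078589 m = 78.6 mm

78.6


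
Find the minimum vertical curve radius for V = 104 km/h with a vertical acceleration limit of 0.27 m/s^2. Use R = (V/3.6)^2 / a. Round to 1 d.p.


Convert speed: V = 104 / 3.6 = 28.8889 m/s
V^2 = 834.5679 m^2/s^2
R_v = 834.5679 / 0.27
R_v = 3091.0 m

3091.0


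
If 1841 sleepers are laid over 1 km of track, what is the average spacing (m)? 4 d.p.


Spacing = 1000 m / number of sleepers
Spacing = 1000 / 1841
Spacing = 0.5432 m

0.5432


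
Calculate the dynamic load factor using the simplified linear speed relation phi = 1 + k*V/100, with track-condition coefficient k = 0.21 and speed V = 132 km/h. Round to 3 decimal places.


phi = 1 + k * V / 100
phi = 1 + 0.21 * 132 / 100
phi = 1 + 0.2772
phi = 1.277

1.277


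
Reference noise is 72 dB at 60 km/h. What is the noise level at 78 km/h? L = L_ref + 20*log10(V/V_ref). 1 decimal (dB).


V/V_ref = 78 / 60 = 1.3
log10(1.3) = 0.113943
20 * 0.113943 = 2.2789
L = 72 + 2.2789 = 74.3 dB

74.3


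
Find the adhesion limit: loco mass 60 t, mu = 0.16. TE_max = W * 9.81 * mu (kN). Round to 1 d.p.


TE_max = W * g * mu
TE_max = 60 * 9.81 * 0.16
TE_max = 588.6 * 0.16
TE_max = 94.2 kN

94.2


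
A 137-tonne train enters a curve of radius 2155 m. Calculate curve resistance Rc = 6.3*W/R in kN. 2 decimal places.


Rc = 6.3 * W / R
Rc = 6.3 * 137 / 2155
Rc = 863.1 / 2155
Rc = 0.40 kN

0.40


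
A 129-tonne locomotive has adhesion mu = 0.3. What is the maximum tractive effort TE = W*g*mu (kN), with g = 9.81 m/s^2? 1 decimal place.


TE_max = W * g * mu
TE_max = 129 * 9.81 * 0.3
TE_max = 1265.49 * 0.3
TE_max = 379.6 kN

379.6


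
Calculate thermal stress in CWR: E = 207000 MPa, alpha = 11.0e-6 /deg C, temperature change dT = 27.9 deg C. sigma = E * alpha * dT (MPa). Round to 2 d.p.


sigma = E * alpha * dT
sigma = 207000 * 11.0e-6 * 27.9
sigma = 2.277 * 27.9
sigma = 63.53 MPa

63.53


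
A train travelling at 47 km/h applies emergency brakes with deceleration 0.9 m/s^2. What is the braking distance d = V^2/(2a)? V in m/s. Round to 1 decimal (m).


Convert speed: V = 47 / 3.6 = 13.0556 m/s
V^2 = 170.4475
d = 170.4475 / (2 * 0.9)
d = 170.4475 / 1.8
d = 94.7 m

94.7


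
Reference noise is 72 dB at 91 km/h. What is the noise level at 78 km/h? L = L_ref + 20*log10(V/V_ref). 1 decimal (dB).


V/V_ref = 78 / 91 = 0.857143
log10(0.857143) = -0.066947
20 * -0.066947 = -1.3389
L = 72 + -1.3389 = 70.7 dB

70.7


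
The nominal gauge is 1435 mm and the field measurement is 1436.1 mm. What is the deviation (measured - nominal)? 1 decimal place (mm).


Deviation = measured - nominal
Deviation = 1436.1 - 1435
Deviation = 1.1 mm

1.1


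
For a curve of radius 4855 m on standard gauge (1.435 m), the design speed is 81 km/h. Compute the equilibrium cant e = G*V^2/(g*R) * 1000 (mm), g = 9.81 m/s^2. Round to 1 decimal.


Convert speed: V = 81 / 3.6 = 22.5 m/s
Apply formula: e = 1.435 * 22.5^2 / (9.81 * 4855)
e = 1.435 * 506.25 / 47627.55
e = 0.015253 m = 15.3 mm

15.3


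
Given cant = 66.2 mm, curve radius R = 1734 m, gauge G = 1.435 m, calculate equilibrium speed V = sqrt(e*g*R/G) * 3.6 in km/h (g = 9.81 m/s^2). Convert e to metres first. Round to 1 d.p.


Convert cant: e = 66.2 mm = 0.0662 m
V_ms = sqrt(0.0662 * 9.81 * 1734 / 1.435)
V_ms = sqrt(784.737107) = 28.0132 m/s
V = 28.0132 * 3.6 = 100.8 km/h

100.8


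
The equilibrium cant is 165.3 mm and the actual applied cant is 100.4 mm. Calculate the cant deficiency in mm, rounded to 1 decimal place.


Cant deficiency = equilibrium cant - actual cant
CD = 165.3 - 100.4
CD = 64.9 mm

64.9


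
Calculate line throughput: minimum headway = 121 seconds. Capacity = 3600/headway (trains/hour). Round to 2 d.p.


Capacity = 3600 / headway
Capacity = 3600 / 121
Capacity = 29.75 trains/hour

29.75


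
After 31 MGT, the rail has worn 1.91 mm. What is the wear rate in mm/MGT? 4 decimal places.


Wear rate = total wear / cumulative tonnage
Rate = 1.91 / 31
Rate = 0.0616 mm/MGT

0.0616


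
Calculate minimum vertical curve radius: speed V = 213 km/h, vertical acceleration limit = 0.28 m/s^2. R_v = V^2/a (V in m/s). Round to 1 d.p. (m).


Convert speed: V = 213 / 3.6 = 59.1667 m/s
V^2 = 3500.6944 m^2/s^2
R_v = 3500.6944 / 0.28
R_v = 12502.5 m

12502.5


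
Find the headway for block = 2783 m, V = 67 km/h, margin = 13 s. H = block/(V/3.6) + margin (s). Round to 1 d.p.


V = 67 / 3.6 = 18.6111 m/s
Block traversal time = 2783 / 18.6111 = 149.5343 s
Headway = 149.5343 + 13
Headway = 162.5 s

162.5


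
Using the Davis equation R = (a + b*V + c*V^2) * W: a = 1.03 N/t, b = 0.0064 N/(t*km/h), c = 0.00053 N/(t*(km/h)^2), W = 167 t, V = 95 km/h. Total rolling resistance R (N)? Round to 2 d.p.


b*V = 0.0064 * 95 = 0.608
c*V^2 = 0.00053 * 9025 = 4.78325
R_per_t = 1.03 + 0.608 + 4.78325 = 6.42125 N/t
R_total = 6.42125 * 167 = 1072.35 N

1072.35


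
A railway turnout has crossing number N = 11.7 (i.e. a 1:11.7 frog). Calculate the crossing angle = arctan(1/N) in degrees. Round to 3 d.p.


1/N = 1/11.7 = 0.08547
angle = arctan(0.08547) = 0.085263 rad
angle = 0.085263 * 180/pi = 4.885 degrees

4.885


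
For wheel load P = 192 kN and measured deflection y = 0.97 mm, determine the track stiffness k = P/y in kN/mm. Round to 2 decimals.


Track stiffness k = P / y
k = 192 / 0.97
k = 197.94 kN/mm

197.94


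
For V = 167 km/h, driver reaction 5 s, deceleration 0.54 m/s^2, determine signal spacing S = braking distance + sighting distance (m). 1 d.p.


V = 167 / 3.6 = 46.3889 m/s
Braking distance = 46.3889^2 / (2*0.54) = 1992.5269 m
Sighting distance = 46.3889 * 5 = 231.9444 m
S = 1992.5269 + 231.9444 = 2224.5 m

2224.5


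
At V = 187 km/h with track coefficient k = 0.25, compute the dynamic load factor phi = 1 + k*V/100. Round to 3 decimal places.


phi = 1 + k * V / 100
phi = 1 + 0.25 * 187 / 100
phi = 1 + 0.4675
phi = 1.468

1.468


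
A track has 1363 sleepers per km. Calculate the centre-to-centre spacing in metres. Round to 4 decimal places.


Spacing = 1000 m / number of sleepers
Spacing = 1000 / 1363
Spacing = 0.7337 m

0.7337


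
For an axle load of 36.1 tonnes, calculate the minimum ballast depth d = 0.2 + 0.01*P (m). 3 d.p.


d = 0.2 + 0.01 * 36.1
d = 0.2 + 0.361
d = 0.561 m

0.561


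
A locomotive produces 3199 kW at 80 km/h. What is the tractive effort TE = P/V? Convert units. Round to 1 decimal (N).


Convert: P = 3199 kW = 3199000 W
V = 80 / 3.6 = 22.2222 m/s
TE = 3199000 / 22.2222
TE = 143955.0 N

143955.0


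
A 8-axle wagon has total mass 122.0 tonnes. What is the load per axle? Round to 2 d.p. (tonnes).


Load per axle = total weight / number of axles
Load = 122.0 / 8
Load = 15.25 tonnes

15.25


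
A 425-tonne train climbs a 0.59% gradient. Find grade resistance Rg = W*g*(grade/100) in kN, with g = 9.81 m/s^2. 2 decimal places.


Rg = W * 9.81 * grade / 100
Rg = 425 * 9.81 * 0.59 / 100
Rg = 4169.25 * 0.0059
Rg = 24.60 kN

24.60


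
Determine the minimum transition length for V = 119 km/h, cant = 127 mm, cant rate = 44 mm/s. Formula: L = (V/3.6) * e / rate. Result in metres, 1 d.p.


Convert speed: V = 119 / 3.6 = 33.0556 m/s
L = 33.0556 * 127 / 44
L = 4198.0556 / 44
L = 95.4 m

95.4


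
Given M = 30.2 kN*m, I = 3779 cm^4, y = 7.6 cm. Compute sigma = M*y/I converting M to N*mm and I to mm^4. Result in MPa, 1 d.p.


Convert units:
M = 30.2 kN*m = 30200000 N*mm
y = 7.6 cm = 76 mm
I = 3779 cm^4 = 37790000 mm^4
sigma = 30200000 * 76 / 37790000
sigma = 60.7 MPa

60.7


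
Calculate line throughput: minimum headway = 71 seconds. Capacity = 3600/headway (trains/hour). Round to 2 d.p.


Capacity = 3600 / headway
Capacity = 3600 / 71
Capacity = 50.70 trains/hour

50.70


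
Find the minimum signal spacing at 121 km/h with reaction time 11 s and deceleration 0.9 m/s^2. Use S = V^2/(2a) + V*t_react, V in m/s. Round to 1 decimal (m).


V = 121 / 3.6 = 33.6111 m/s
Braking distance = 33.6111^2 / (2*0.9) = 627.6149 m
Sighting distance = 33.6111 * 11 = 369.7222 m
S = 627.6149 + 369.7222 = 997.3 m

997.3


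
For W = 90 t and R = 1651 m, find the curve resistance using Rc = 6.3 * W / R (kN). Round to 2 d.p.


Rc = 6.3 * W / R
Rc = 6.3 * 90 / 1651
Rc = 567.0 / 1651
Rc = 0.34 kN

0.34


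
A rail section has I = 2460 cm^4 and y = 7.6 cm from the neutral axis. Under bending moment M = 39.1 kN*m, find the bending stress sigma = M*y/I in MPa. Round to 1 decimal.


Convert units:
M = 39.1 kN*m = 39100000 N*mm
y = 7.6 cm = 76 mm
I = 2460 cm^4 = 24600000 mm^4
sigma = 39100000 * 76 / 24600000
sigma = 120.8 MPa

120.8


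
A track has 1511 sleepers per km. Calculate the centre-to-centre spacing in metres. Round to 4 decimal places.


Spacing = 1000 m / number of sleepers
Spacing = 1000 / 1511
Spacing = 0.6618 m

0.6618


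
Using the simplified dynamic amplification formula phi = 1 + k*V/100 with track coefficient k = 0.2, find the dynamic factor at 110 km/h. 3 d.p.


phi = 1 + k * V / 100
phi = 1 + 0.2 * 110 / 100
phi = 1 + 0.22
phi = 1.220

1.220


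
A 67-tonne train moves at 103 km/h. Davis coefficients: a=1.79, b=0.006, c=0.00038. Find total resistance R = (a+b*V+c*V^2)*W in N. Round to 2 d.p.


b*V = 0.006 * 103 = 0.618
c*V^2 = 0.00038 * 10609 = 4.03142
R_per_t = 1.79 + 0.618 + 4.03142 = 6.43942 N/t
R_total = 6.43942 * 67 = 431.44 N

431.44


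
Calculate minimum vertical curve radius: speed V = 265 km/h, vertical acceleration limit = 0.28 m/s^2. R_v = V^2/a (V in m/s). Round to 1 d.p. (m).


Convert speed: V = 265 / 3.6 = 73.6111 m/s
V^2 = 5418.5957 m^2/s^2
R_v = 5418.5957 / 0.28
R_v = 19352.1 m

19352.1


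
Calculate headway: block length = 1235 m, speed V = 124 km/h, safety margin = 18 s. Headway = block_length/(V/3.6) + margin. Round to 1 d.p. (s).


V = 124 / 3.6 = 34.4444 m/s
Block traversal time = 1235 / 34.4444 = 35.8548 s
Headway = 35.8548 + 18
Headway = 53.9 s

53.9


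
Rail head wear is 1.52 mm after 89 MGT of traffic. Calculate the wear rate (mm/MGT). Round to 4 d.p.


Wear rate = total wear / cumulative tonnage
Rate = 1.52 / 89
Rate = 0.0171 mm/MGT

0.0171


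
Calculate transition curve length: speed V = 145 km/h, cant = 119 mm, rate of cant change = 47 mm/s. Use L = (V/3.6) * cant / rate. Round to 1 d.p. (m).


Convert speed: V = 145 / 3.6 = 40.2778 m/s
L = 40.2778 * 119 / 47
L = 4793.0556 / 47
L = 102.0 m

102.0


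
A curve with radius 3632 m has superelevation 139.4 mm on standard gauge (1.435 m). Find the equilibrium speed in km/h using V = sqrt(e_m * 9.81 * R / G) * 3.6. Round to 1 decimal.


Convert cant: e = 139.4 mm = 0.1394 m
V_ms = sqrt(0.1394 * 9.81 * 3632 / 1.435)
V_ms = sqrt(3461.192229) = 58.8319 m/s
V = 58.8319 * 3.6 = 211.8 km/h

211.8


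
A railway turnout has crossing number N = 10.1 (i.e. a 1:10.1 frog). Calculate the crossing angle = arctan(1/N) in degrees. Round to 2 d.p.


1/N = 1/10.1 = 0.09901
angle = arctan(0.09901) = 0.098688 rad
angle = 0.098688 * 180/pi = 5.65 degrees

5.65


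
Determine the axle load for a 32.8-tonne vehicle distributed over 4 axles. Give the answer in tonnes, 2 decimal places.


Load per axle = total weight / number of axles
Load = 32.8 / 4
Load = 8.20 tonnes

8.20


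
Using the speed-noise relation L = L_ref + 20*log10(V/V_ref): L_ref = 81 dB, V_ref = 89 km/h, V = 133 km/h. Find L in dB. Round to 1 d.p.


V/V_ref = 133 / 89 = 1.494382
log10(1.494382) = 0.174462
20 * 0.174462 = 3.4892
L = 81 + 3.4892 = 84.5 dB

84.5


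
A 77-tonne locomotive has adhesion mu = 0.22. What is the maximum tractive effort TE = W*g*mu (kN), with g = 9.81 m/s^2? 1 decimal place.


TE_max = W * g * mu
TE_max = 77 * 9.81 * 0.22
TE_max = 755.37 * 0.22
TE_max = 166.2 kN

166.2


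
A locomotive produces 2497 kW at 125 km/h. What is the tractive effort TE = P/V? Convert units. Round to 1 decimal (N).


Convert: P = 2497 kW = 2497000 W
V = 125 / 3.6 = 34.7222 m/s
TE = 2497000 / 34.7222
TE = 71913.6 N

71913.6


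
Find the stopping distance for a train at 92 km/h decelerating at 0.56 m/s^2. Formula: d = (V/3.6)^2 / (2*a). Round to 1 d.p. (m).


Convert speed: V = 92 / 3.6 = 25.5556 m/s
V^2 = 653.0864
d = 653.0864 / (2 * 0.56)
d = 653.0864 / 1.12
d = 583.1 m

583.1


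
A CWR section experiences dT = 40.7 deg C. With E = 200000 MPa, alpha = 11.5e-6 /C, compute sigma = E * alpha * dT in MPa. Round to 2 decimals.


sigma = E * alpha * dT
sigma = 200000 * 11.5e-6 * 40.7
sigma = 2.3 * 40.7
sigma = 93.61 MPa

93.61


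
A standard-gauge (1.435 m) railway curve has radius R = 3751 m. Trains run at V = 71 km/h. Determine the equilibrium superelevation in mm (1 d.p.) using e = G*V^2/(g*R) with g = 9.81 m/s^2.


Convert speed: V = 71 / 3.6 = 19.7222 m/s
Apply formula: e = 1.435 * 19.7222^2 / (9.81 * 3751)
e = 1.435 * 388.966 / 36797.31
e = 0.015169 m = 15.2 mm

15.2


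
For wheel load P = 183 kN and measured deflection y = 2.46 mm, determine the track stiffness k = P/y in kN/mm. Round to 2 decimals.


Track stiffness k = P / y
k = 183 / 2.46
k = 74.39 kN/mm

74.39


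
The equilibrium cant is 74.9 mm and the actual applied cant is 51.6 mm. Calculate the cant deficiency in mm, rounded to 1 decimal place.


Cant deficiency = equilibrium cant - actual cant
CD = 74.9 - 51.6
CD = 23.3 mm

23.3


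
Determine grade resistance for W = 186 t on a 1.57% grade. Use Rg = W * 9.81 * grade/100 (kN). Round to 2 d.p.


Rg = W * 9.81 * grade / 100
Rg = 186 * 9.81 * 1.57 / 100
Rg = 1824.66 * 0.0157
Rg = 28.65 kN

28.65


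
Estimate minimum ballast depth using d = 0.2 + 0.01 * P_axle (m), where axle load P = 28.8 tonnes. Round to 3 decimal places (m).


d = 0.2 + 0.01 * 28.8
d = 0.2 + 0.288
d = 0.488 m

0.488


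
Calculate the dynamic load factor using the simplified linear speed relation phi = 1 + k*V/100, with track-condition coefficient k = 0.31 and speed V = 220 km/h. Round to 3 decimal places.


phi = 1 + k * V / 100
phi = 1 + 0.31 * 220 / 100
phi = 1 + 0.682
phi = 1.682

1.682


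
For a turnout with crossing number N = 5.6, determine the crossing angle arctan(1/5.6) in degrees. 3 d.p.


1/N = 1/5.6 = 0.178571
angle = arctan(0.178571) = 0.176709 rad
angle = 0.176709 * 180/pi = 10.125 degrees

10.125


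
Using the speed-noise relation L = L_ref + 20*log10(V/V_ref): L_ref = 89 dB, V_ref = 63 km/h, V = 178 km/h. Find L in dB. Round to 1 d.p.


V/V_ref = 178 / 63 = 2.825397
log10(2.825397) = 0.451079
20 * 0.451079 = 9.0216
L = 89 + 9.0216 = 98.0 dB

98.0


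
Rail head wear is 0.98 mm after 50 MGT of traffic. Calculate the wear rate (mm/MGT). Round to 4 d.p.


Wear rate = total wear / cumulative tonnage
Rate = 0.98 / 50
Rate = 0.0196 mm/MGT

0.0196


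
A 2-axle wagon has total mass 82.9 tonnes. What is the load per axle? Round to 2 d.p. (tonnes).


Load per axle = total weight / number of axles
Load = 82.9 / 2
Load = 41.45 tonnes

41.45


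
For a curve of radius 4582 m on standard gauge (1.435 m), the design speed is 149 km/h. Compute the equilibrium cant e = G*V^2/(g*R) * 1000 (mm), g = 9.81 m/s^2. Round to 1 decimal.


Convert speed: V = 149 / 3.6 = 41.3889 m/s
Apply formula: e = 1.435 * 41.3889^2 / (9.81 * 4582)
e = 1.435 * 1713.0401 / 44949.42
e = 0.054688 m = 54.7 mm

54.7
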